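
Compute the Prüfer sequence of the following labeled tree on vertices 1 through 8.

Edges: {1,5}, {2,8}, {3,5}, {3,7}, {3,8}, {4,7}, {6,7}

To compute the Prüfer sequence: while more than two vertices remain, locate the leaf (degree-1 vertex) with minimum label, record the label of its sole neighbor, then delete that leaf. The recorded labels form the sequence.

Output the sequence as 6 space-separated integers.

Step 1: leaves = {1,2,4,6}. Remove smallest leaf 1, emit neighbor 5.
Step 2: leaves = {2,4,5,6}. Remove smallest leaf 2, emit neighbor 8.
Step 3: leaves = {4,5,6,8}. Remove smallest leaf 4, emit neighbor 7.
Step 4: leaves = {5,6,8}. Remove smallest leaf 5, emit neighbor 3.
Step 5: leaves = {6,8}. Remove smallest leaf 6, emit neighbor 7.
Step 6: leaves = {7,8}. Remove smallest leaf 7, emit neighbor 3.
Done: 2 vertices remain (3, 8). Sequence = [5 8 7 3 7 3]

Answer: 5 8 7 3 7 3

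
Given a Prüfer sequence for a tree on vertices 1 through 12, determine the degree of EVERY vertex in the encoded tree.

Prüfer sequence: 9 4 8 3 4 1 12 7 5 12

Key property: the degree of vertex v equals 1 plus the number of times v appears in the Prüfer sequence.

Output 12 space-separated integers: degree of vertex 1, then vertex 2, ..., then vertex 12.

p_1 = 9: count[9] becomes 1
p_2 = 4: count[4] becomes 1
p_3 = 8: count[8] becomes 1
p_4 = 3: count[3] becomes 1
p_5 = 4: count[4] becomes 2
p_6 = 1: count[1] becomes 1
p_7 = 12: count[12] becomes 1
p_8 = 7: count[7] becomes 1
p_9 = 5: count[5] becomes 1
p_10 = 12: count[12] becomes 2
Degrees (1 + count): deg[1]=1+1=2, deg[2]=1+0=1, deg[3]=1+1=2, deg[4]=1+2=3, deg[5]=1+1=2, deg[6]=1+0=1, deg[7]=1+1=2, deg[8]=1+1=2, deg[9]=1+1=2, deg[10]=1+0=1, deg[11]=1+0=1, deg[12]=1+2=3

Answer: 2 1 2 3 2 1 2 2 2 1 1 3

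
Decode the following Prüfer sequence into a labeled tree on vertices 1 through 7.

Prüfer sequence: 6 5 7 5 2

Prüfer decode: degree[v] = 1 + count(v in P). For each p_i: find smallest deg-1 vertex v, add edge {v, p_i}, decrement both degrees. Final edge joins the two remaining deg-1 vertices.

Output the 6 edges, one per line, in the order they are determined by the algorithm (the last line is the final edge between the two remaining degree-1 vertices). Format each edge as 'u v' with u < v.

Answer: 1 6
3 5
4 7
5 6
2 5
2 7

Derivation:
Initial degrees: {1:1, 2:2, 3:1, 4:1, 5:3, 6:2, 7:2}
Step 1: smallest deg-1 vertex = 1, p_1 = 6. Add edge {1,6}. Now deg[1]=0, deg[6]=1.
Step 2: smallest deg-1 vertex = 3, p_2 = 5. Add edge {3,5}. Now deg[3]=0, deg[5]=2.
Step 3: smallest deg-1 vertex = 4, p_3 = 7. Add edge {4,7}. Now deg[4]=0, deg[7]=1.
Step 4: smallest deg-1 vertex = 6, p_4 = 5. Add edge {5,6}. Now deg[6]=0, deg[5]=1.
Step 5: smallest deg-1 vertex = 5, p_5 = 2. Add edge {2,5}. Now deg[5]=0, deg[2]=1.
Final: two remaining deg-1 vertices are 2, 7. Add edge {2,7}.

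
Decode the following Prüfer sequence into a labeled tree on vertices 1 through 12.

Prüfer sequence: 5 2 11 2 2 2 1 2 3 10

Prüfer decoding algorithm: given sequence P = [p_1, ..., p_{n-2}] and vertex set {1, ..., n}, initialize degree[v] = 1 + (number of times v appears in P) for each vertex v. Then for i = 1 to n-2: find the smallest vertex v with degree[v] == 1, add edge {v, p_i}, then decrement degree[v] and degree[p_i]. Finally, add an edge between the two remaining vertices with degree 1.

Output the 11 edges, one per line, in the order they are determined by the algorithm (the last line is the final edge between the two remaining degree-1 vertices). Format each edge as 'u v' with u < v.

Answer: 4 5
2 5
6 11
2 7
2 8
2 9
1 11
1 2
2 3
3 10
10 12

Derivation:
Initial degrees: {1:2, 2:6, 3:2, 4:1, 5:2, 6:1, 7:1, 8:1, 9:1, 10:2, 11:2, 12:1}
Step 1: smallest deg-1 vertex = 4, p_1 = 5. Add edge {4,5}. Now deg[4]=0, deg[5]=1.
Step 2: smallest deg-1 vertex = 5, p_2 = 2. Add edge {2,5}. Now deg[5]=0, deg[2]=5.
Step 3: smallest deg-1 vertex = 6, p_3 = 11. Add edge {6,11}. Now deg[6]=0, deg[11]=1.
Step 4: smallest deg-1 vertex = 7, p_4 = 2. Add edge {2,7}. Now deg[7]=0, deg[2]=4.
Step 5: smallest deg-1 vertex = 8, p_5 = 2. Add edge {2,8}. Now deg[8]=0, deg[2]=3.
Step 6: smallest deg-1 vertex = 9, p_6 = 2. Add edge {2,9}. Now deg[9]=0, deg[2]=2.
Step 7: smallest deg-1 vertex = 11, p_7 = 1. Add edge {1,11}. Now deg[11]=0, deg[1]=1.
Step 8: smallest deg-1 vertex = 1, p_8 = 2. Add edge {1,2}. Now deg[1]=0, deg[2]=1.
Step 9: smallest deg-1 vertex = 2, p_9 = 3. Add edge {2,3}. Now deg[2]=0, deg[3]=1.
Step 10: smallest deg-1 vertex = 3, p_10 = 10. Add edge {3,10}. Now deg[3]=0, deg[10]=1.
Final: two remaining deg-1 vertices are 10, 12. Add edge {10,12}.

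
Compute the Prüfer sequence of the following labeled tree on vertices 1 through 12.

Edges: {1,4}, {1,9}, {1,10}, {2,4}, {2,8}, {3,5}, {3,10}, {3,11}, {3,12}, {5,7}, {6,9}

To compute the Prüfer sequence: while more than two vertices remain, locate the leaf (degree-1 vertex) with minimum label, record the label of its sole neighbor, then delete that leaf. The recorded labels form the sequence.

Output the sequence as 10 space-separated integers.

Step 1: leaves = {6,7,8,11,12}. Remove smallest leaf 6, emit neighbor 9.
Step 2: leaves = {7,8,9,11,12}. Remove smallest leaf 7, emit neighbor 5.
Step 3: leaves = {5,8,9,11,12}. Remove smallest leaf 5, emit neighbor 3.
Step 4: leaves = {8,9,11,12}. Remove smallest leaf 8, emit neighbor 2.
Step 5: leaves = {2,9,11,12}. Remove smallest leaf 2, emit neighbor 4.
Step 6: leaves = {4,9,11,12}. Remove smallest leaf 4, emit neighbor 1.
Step 7: leaves = {9,11,12}. Remove smallest leaf 9, emit neighbor 1.
Step 8: leaves = {1,11,12}. Remove smallest leaf 1, emit neighbor 10.
Step 9: leaves = {10,11,12}. Remove smallest leaf 10, emit neighbor 3.
Step 10: leaves = {11,12}. Remove smallest leaf 11, emit neighbor 3.
Done: 2 vertices remain (3, 12). Sequence = [9 5 3 2 4 1 1 10 3 3]

Answer: 9 5 3 2 4 1 1 10 3 3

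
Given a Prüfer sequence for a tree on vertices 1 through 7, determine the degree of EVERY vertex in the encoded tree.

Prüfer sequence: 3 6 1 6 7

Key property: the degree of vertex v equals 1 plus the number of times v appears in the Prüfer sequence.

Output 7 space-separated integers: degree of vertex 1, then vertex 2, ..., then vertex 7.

p_1 = 3: count[3] becomes 1
p_2 = 6: count[6] becomes 1
p_3 = 1: count[1] becomes 1
p_4 = 6: count[6] becomes 2
p_5 = 7: count[7] becomes 1
Degrees (1 + count): deg[1]=1+1=2, deg[2]=1+0=1, deg[3]=1+1=2, deg[4]=1+0=1, deg[5]=1+0=1, deg[6]=1+2=3, deg[7]=1+1=2

Answer: 2 1 2 1 1 3 2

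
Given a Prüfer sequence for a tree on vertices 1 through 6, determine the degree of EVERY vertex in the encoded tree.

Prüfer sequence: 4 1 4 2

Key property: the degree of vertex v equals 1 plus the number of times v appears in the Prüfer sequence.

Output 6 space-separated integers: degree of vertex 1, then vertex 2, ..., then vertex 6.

p_1 = 4: count[4] becomes 1
p_2 = 1: count[1] becomes 1
p_3 = 4: count[4] becomes 2
p_4 = 2: count[2] becomes 1
Degrees (1 + count): deg[1]=1+1=2, deg[2]=1+1=2, deg[3]=1+0=1, deg[4]=1+2=3, deg[5]=1+0=1, deg[6]=1+0=1

Answer: 2 2 1 3 1 1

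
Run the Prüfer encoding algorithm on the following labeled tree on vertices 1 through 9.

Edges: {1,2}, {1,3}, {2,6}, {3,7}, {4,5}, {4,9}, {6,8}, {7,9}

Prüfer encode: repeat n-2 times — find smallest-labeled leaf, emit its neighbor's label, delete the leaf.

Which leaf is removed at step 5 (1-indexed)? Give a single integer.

Answer: 2

Derivation:
Step 1: current leaves = {5,8}. Remove leaf 5 (neighbor: 4).
Step 2: current leaves = {4,8}. Remove leaf 4 (neighbor: 9).
Step 3: current leaves = {8,9}. Remove leaf 8 (neighbor: 6).
Step 4: current leaves = {6,9}. Remove leaf 6 (neighbor: 2).
Step 5: current leaves = {2,9}. Remove leaf 2 (neighbor: 1).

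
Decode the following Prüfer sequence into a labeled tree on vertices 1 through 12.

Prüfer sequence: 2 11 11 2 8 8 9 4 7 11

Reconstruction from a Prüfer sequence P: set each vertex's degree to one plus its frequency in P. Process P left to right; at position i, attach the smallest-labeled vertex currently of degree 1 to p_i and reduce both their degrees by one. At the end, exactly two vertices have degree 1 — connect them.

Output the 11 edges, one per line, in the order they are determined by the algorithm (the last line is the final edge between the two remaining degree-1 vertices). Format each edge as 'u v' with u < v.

Initial degrees: {1:1, 2:3, 3:1, 4:2, 5:1, 6:1, 7:2, 8:3, 9:2, 10:1, 11:4, 12:1}
Step 1: smallest deg-1 vertex = 1, p_1 = 2. Add edge {1,2}. Now deg[1]=0, deg[2]=2.
Step 2: smallest deg-1 vertex = 3, p_2 = 11. Add edge {3,11}. Now deg[3]=0, deg[11]=3.
Step 3: smallest deg-1 vertex = 5, p_3 = 11. Add edge {5,11}. Now deg[5]=0, deg[11]=2.
Step 4: smallest deg-1 vertex = 6, p_4 = 2. Add edge {2,6}. Now deg[6]=0, deg[2]=1.
Step 5: smallest deg-1 vertex = 2, p_5 = 8. Add edge {2,8}. Now deg[2]=0, deg[8]=2.
Step 6: smallest deg-1 vertex = 10, p_6 = 8. Add edge {8,10}. Now deg[10]=0, deg[8]=1.
Step 7: smallest deg-1 vertex = 8, p_7 = 9. Add edge {8,9}. Now deg[8]=0, deg[9]=1.
Step 8: smallest deg-1 vertex = 9, p_8 = 4. Add edge {4,9}. Now deg[9]=0, deg[4]=1.
Step 9: smallest deg-1 vertex = 4, p_9 = 7. Add edge {4,7}. Now deg[4]=0, deg[7]=1.
Step 10: smallest deg-1 vertex = 7, p_10 = 11. Add edge {7,11}. Now deg[7]=0, deg[11]=1.
Final: two remaining deg-1 vertices are 11, 12. Add edge {11,12}.

Answer: 1 2
3 11
5 11
2 6
2 8
8 10
8 9
4 9
4 7
7 11
11 12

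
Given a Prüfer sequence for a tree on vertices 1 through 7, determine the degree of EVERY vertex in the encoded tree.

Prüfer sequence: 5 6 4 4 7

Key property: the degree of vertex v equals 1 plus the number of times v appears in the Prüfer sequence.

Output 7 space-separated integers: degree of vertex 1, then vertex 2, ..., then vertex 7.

Answer: 1 1 1 3 2 2 2

Derivation:
p_1 = 5: count[5] becomes 1
p_2 = 6: count[6] becomes 1
p_3 = 4: count[4] becomes 1
p_4 = 4: count[4] becomes 2
p_5 = 7: count[7] becomes 1
Degrees (1 + count): deg[1]=1+0=1, deg[2]=1+0=1, deg[3]=1+0=1, deg[4]=1+2=3, deg[5]=1+1=2, deg[6]=1+1=2, deg[7]=1+1=2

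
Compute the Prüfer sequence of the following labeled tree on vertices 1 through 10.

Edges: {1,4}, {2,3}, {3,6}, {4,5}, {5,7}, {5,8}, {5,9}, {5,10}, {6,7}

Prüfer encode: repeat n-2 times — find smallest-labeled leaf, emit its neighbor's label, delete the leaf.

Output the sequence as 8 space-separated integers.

Step 1: leaves = {1,2,8,9,10}. Remove smallest leaf 1, emit neighbor 4.
Step 2: leaves = {2,4,8,9,10}. Remove smallest leaf 2, emit neighbor 3.
Step 3: leaves = {3,4,8,9,10}. Remove smallest leaf 3, emit neighbor 6.
Step 4: leaves = {4,6,8,9,10}. Remove smallest leaf 4, emit neighbor 5.
Step 5: leaves = {6,8,9,10}. Remove smallest leaf 6, emit neighbor 7.
Step 6: leaves = {7,8,9,10}. Remove smallest leaf 7, emit neighbor 5.
Step 7: leaves = {8,9,10}. Remove smallest leaf 8, emit neighbor 5.
Step 8: leaves = {9,10}. Remove smallest leaf 9, emit neighbor 5.
Done: 2 vertices remain (5, 10). Sequence = [4 3 6 5 7 5 5 5]

Answer: 4 3 6 5 7 5 5 5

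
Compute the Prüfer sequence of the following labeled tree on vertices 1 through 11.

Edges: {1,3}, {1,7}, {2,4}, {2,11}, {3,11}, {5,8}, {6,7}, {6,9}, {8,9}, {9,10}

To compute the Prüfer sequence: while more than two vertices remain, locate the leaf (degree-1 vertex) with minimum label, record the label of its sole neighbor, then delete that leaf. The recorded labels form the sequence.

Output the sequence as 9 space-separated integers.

Answer: 2 11 8 9 9 6 7 1 3

Derivation:
Step 1: leaves = {4,5,10}. Remove smallest leaf 4, emit neighbor 2.
Step 2: leaves = {2,5,10}. Remove smallest leaf 2, emit neighbor 11.
Step 3: leaves = {5,10,11}. Remove smallest leaf 5, emit neighbor 8.
Step 4: leaves = {8,10,11}. Remove smallest leaf 8, emit neighbor 9.
Step 5: leaves = {10,11}. Remove smallest leaf 10, emit neighbor 9.
Step 6: leaves = {9,11}. Remove smallest leaf 9, emit neighbor 6.
Step 7: leaves = {6,11}. Remove smallest leaf 6, emit neighbor 7.
Step 8: leaves = {7,11}. Remove smallest leaf 7, emit neighbor 1.
Step 9: leaves = {1,11}. Remove smallest leaf 1, emit neighbor 3.
Done: 2 vertices remain (3, 11). Sequence = [2 11 8 9 9 6 7 1 3]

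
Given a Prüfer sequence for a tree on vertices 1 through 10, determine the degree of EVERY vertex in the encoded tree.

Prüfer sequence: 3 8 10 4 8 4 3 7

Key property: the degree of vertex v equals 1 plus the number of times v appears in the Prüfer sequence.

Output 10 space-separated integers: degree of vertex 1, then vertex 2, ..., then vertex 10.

Answer: 1 1 3 3 1 1 2 3 1 2

Derivation:
p_1 = 3: count[3] becomes 1
p_2 = 8: count[8] becomes 1
p_3 = 10: count[10] becomes 1
p_4 = 4: count[4] becomes 1
p_5 = 8: count[8] becomes 2
p_6 = 4: count[4] becomes 2
p_7 = 3: count[3] becomes 2
p_8 = 7: count[7] becomes 1
Degrees (1 + count): deg[1]=1+0=1, deg[2]=1+0=1, deg[3]=1+2=3, deg[4]=1+2=3, deg[5]=1+0=1, deg[6]=1+0=1, deg[7]=1+1=2, deg[8]=1+2=3, deg[9]=1+0=1, deg[10]=1+1=2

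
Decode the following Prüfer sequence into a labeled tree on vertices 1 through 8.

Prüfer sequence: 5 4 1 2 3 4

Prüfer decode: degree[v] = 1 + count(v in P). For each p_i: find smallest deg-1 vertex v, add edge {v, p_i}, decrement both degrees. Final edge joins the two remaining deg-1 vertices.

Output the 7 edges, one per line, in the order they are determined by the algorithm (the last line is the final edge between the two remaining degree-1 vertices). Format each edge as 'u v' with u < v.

Initial degrees: {1:2, 2:2, 3:2, 4:3, 5:2, 6:1, 7:1, 8:1}
Step 1: smallest deg-1 vertex = 6, p_1 = 5. Add edge {5,6}. Now deg[6]=0, deg[5]=1.
Step 2: smallest deg-1 vertex = 5, p_2 = 4. Add edge {4,5}. Now deg[5]=0, deg[4]=2.
Step 3: smallest deg-1 vertex = 7, p_3 = 1. Add edge {1,7}. Now deg[7]=0, deg[1]=1.
Step 4: smallest deg-1 vertex = 1, p_4 = 2. Add edge {1,2}. Now deg[1]=0, deg[2]=1.
Step 5: smallest deg-1 vertex = 2, p_5 = 3. Add edge {2,3}. Now deg[2]=0, deg[3]=1.
Step 6: smallest deg-1 vertex = 3, p_6 = 4. Add edge {3,4}. Now deg[3]=0, deg[4]=1.
Final: two remaining deg-1 vertices are 4, 8. Add edge {4,8}.

Answer: 5 6
4 5
1 7
1 2
2 3
3 4
4 8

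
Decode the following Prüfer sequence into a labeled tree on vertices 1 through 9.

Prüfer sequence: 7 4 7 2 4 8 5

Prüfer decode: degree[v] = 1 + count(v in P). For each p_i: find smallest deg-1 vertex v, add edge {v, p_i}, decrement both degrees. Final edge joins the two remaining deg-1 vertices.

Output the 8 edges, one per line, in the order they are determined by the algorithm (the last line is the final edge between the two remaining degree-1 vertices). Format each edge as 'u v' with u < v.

Initial degrees: {1:1, 2:2, 3:1, 4:3, 5:2, 6:1, 7:3, 8:2, 9:1}
Step 1: smallest deg-1 vertex = 1, p_1 = 7. Add edge {1,7}. Now deg[1]=0, deg[7]=2.
Step 2: smallest deg-1 vertex = 3, p_2 = 4. Add edge {3,4}. Now deg[3]=0, deg[4]=2.
Step 3: smallest deg-1 vertex = 6, p_3 = 7. Add edge {6,7}. Now deg[6]=0, deg[7]=1.
Step 4: smallest deg-1 vertex = 7, p_4 = 2. Add edge {2,7}. Now deg[7]=0, deg[2]=1.
Step 5: smallest deg-1 vertex = 2, p_5 = 4. Add edge {2,4}. Now deg[2]=0, deg[4]=1.
Step 6: smallest deg-1 vertex = 4, p_6 = 8. Add edge {4,8}. Now deg[4]=0, deg[8]=1.
Step 7: smallest deg-1 vertex = 8, p_7 = 5. Add edge {5,8}. Now deg[8]=0, deg[5]=1.
Final: two remaining deg-1 vertices are 5, 9. Add edge {5,9}.

Answer: 1 7
3 4
6 7
2 7
2 4
4 8
5 8
5 9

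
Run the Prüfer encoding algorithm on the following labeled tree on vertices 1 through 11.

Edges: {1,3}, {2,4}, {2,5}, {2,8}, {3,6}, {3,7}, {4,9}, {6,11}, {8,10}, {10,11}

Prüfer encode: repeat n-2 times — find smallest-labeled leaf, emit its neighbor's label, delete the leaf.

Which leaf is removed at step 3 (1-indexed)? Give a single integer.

Answer: 7

Derivation:
Step 1: current leaves = {1,5,7,9}. Remove leaf 1 (neighbor: 3).
Step 2: current leaves = {5,7,9}. Remove leaf 5 (neighbor: 2).
Step 3: current leaves = {7,9}. Remove leaf 7 (neighbor: 3).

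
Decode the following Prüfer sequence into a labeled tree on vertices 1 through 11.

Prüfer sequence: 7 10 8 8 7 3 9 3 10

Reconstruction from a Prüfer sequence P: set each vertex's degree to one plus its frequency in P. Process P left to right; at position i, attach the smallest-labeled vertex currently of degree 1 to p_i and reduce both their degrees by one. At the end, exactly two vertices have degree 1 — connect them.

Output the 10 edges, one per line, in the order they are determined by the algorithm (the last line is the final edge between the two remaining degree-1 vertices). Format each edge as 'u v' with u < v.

Initial degrees: {1:1, 2:1, 3:3, 4:1, 5:1, 6:1, 7:3, 8:3, 9:2, 10:3, 11:1}
Step 1: smallest deg-1 vertex = 1, p_1 = 7. Add edge {1,7}. Now deg[1]=0, deg[7]=2.
Step 2: smallest deg-1 vertex = 2, p_2 = 10. Add edge {2,10}. Now deg[2]=0, deg[10]=2.
Step 3: smallest deg-1 vertex = 4, p_3 = 8. Add edge {4,8}. Now deg[4]=0, deg[8]=2.
Step 4: smallest deg-1 vertex = 5, p_4 = 8. Add edge {5,8}. Now deg[5]=0, deg[8]=1.
Step 5: smallest deg-1 vertex = 6, p_5 = 7. Add edge {6,7}. Now deg[6]=0, deg[7]=1.
Step 6: smallest deg-1 vertex = 7, p_6 = 3. Add edge {3,7}. Now deg[7]=0, deg[3]=2.
Step 7: smallest deg-1 vertex = 8, p_7 = 9. Add edge {8,9}. Now deg[8]=0, deg[9]=1.
Step 8: smallest deg-1 vertex = 9, p_8 = 3. Add edge {3,9}. Now deg[9]=0, deg[3]=1.
Step 9: smallest deg-1 vertex = 3, p_9 = 10. Add edge {3,10}. Now deg[3]=0, deg[10]=1.
Final: two remaining deg-1 vertices are 10, 11. Add edge {10,11}.

Answer: 1 7
2 10
4 8
5 8
6 7
3 7
8 9
3 9
3 10
10 11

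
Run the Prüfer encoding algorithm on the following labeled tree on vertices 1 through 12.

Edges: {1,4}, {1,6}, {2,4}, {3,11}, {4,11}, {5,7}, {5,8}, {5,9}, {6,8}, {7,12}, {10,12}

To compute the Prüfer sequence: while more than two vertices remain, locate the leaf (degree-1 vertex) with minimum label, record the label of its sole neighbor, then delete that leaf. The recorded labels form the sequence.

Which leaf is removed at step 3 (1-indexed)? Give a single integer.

Step 1: current leaves = {2,3,9,10}. Remove leaf 2 (neighbor: 4).
Step 2: current leaves = {3,9,10}. Remove leaf 3 (neighbor: 11).
Step 3: current leaves = {9,10,11}. Remove leaf 9 (neighbor: 5).

Answer: 9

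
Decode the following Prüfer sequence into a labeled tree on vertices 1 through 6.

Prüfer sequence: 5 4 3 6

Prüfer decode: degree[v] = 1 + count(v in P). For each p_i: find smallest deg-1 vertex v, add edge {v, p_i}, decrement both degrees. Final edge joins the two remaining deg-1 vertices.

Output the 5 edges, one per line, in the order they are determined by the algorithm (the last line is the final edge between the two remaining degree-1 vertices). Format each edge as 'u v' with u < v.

Initial degrees: {1:1, 2:1, 3:2, 4:2, 5:2, 6:2}
Step 1: smallest deg-1 vertex = 1, p_1 = 5. Add edge {1,5}. Now deg[1]=0, deg[5]=1.
Step 2: smallest deg-1 vertex = 2, p_2 = 4. Add edge {2,4}. Now deg[2]=0, deg[4]=1.
Step 3: smallest deg-1 vertex = 4, p_3 = 3. Add edge {3,4}. Now deg[4]=0, deg[3]=1.
Step 4: smallest deg-1 vertex = 3, p_4 = 6. Add edge {3,6}. Now deg[3]=0, deg[6]=1.
Final: two remaining deg-1 vertices are 5, 6. Add edge {5,6}.

Answer: 1 5
2 4
3 4
3 6
5 6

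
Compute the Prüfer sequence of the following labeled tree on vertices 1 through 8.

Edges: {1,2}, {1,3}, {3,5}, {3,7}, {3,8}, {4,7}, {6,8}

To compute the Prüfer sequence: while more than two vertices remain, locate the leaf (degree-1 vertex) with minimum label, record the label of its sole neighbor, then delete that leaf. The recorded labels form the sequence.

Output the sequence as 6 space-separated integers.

Answer: 1 3 7 3 8 3

Derivation:
Step 1: leaves = {2,4,5,6}. Remove smallest leaf 2, emit neighbor 1.
Step 2: leaves = {1,4,5,6}. Remove smallest leaf 1, emit neighbor 3.
Step 3: leaves = {4,5,6}. Remove smallest leaf 4, emit neighbor 7.
Step 4: leaves = {5,6,7}. Remove smallest leaf 5, emit neighbor 3.
Step 5: leaves = {6,7}. Remove smallest leaf 6, emit neighbor 8.
Step 6: leaves = {7,8}. Remove smallest leaf 7, emit neighbor 3.
Done: 2 vertices remain (3, 8). Sequence = [1 3 7 3 8 3]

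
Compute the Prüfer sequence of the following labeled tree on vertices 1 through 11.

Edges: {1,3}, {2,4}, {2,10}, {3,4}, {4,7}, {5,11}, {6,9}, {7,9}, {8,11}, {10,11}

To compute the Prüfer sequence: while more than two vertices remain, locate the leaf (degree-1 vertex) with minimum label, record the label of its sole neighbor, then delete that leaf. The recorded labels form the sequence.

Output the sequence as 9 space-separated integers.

Step 1: leaves = {1,5,6,8}. Remove smallest leaf 1, emit neighbor 3.
Step 2: leaves = {3,5,6,8}. Remove smallest leaf 3, emit neighbor 4.
Step 3: leaves = {5,6,8}. Remove smallest leaf 5, emit neighbor 11.
Step 4: leaves = {6,8}. Remove smallest leaf 6, emit neighbor 9.
Step 5: leaves = {8,9}. Remove smallest leaf 8, emit neighbor 11.
Step 6: leaves = {9,11}. Remove smallest leaf 9, emit neighbor 7.
Step 7: leaves = {7,11}. Remove smallest leaf 7, emit neighbor 4.
Step 8: leaves = {4,11}. Remove smallest leaf 4, emit neighbor 2.
Step 9: leaves = {2,11}. Remove smallest leaf 2, emit neighbor 10.
Done: 2 vertices remain (10, 11). Sequence = [3 4 11 9 11 7 4 2 10]

Answer: 3 4 11 9 11 7 4 2 10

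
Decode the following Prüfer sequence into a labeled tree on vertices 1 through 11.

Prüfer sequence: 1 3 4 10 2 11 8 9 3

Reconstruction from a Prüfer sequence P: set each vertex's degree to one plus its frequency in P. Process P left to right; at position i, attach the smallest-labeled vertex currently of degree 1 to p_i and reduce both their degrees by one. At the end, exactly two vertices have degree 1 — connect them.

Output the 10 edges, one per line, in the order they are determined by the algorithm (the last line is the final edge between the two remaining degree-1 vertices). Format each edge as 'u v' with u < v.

Answer: 1 5
1 3
4 6
4 10
2 7
2 11
8 10
8 9
3 9
3 11

Derivation:
Initial degrees: {1:2, 2:2, 3:3, 4:2, 5:1, 6:1, 7:1, 8:2, 9:2, 10:2, 11:2}
Step 1: smallest deg-1 vertex = 5, p_1 = 1. Add edge {1,5}. Now deg[5]=0, deg[1]=1.
Step 2: smallest deg-1 vertex = 1, p_2 = 3. Add edge {1,3}. Now deg[1]=0, deg[3]=2.
Step 3: smallest deg-1 vertex = 6, p_3 = 4. Add edge {4,6}. Now deg[6]=0, deg[4]=1.
Step 4: smallest deg-1 vertex = 4, p_4 = 10. Add edge {4,10}. Now deg[4]=0, deg[10]=1.
Step 5: smallest deg-1 vertex = 7, p_5 = 2. Add edge {2,7}. Now deg[7]=0, deg[2]=1.
Step 6: smallest deg-1 vertex = 2, p_6 = 11. Add edge {2,11}. Now deg[2]=0, deg[11]=1.
Step 7: smallest deg-1 vertex = 10, p_7 = 8. Add edge {8,10}. Now deg[10]=0, deg[8]=1.
Step 8: smallest deg-1 vertex = 8, p_8 = 9. Add edge {8,9}. Now deg[8]=0, deg[9]=1.
Step 9: smallest deg-1 vertex = 9, p_9 = 3. Add edge {3,9}. Now deg[9]=0, deg[3]=1.
Final: two remaining deg-1 vertices are 3, 11. Add edge {3,11}.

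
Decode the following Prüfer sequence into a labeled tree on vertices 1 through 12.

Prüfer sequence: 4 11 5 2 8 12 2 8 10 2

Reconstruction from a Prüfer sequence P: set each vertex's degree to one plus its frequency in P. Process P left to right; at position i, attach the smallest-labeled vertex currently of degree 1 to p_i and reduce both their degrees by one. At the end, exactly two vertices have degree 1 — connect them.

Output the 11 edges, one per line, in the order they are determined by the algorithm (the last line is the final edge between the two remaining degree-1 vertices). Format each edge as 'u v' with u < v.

Initial degrees: {1:1, 2:4, 3:1, 4:2, 5:2, 6:1, 7:1, 8:3, 9:1, 10:2, 11:2, 12:2}
Step 1: smallest deg-1 vertex = 1, p_1 = 4. Add edge {1,4}. Now deg[1]=0, deg[4]=1.
Step 2: smallest deg-1 vertex = 3, p_2 = 11. Add edge {3,11}. Now deg[3]=0, deg[11]=1.
Step 3: smallest deg-1 vertex = 4, p_3 = 5. Add edge {4,5}. Now deg[4]=0, deg[5]=1.
Step 4: smallest deg-1 vertex = 5, p_4 = 2. Add edge {2,5}. Now deg[5]=0, deg[2]=3.
Step 5: smallest deg-1 vertex = 6, p_5 = 8. Add edge {6,8}. Now deg[6]=0, deg[8]=2.
Step 6: smallest deg-1 vertex = 7, p_6 = 12. Add edge {7,12}. Now deg[7]=0, deg[12]=1.
Step 7: smallest deg-1 vertex = 9, p_7 = 2. Add edge {2,9}. Now deg[9]=0, deg[2]=2.
Step 8: smallest deg-1 vertex = 11, p_8 = 8. Add edge {8,11}. Now deg[11]=0, deg[8]=1.
Step 9: smallest deg-1 vertex = 8, p_9 = 10. Add edge {8,10}. Now deg[8]=0, deg[10]=1.
Step 10: smallest deg-1 vertex = 10, p_10 = 2. Add edge {2,10}. Now deg[10]=0, deg[2]=1.
Final: two remaining deg-1 vertices are 2, 12. Add edge {2,12}.

Answer: 1 4
3 11
4 5
2 5
6 8
7 12
2 9
8 11
8 10
2 10
2 12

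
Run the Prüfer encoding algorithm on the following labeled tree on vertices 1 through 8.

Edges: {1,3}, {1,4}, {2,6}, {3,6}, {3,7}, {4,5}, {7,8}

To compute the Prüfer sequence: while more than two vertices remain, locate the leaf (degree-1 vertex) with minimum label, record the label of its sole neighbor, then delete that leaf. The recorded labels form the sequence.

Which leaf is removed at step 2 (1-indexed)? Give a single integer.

Step 1: current leaves = {2,5,8}. Remove leaf 2 (neighbor: 6).
Step 2: current leaves = {5,6,8}. Remove leaf 5 (neighbor: 4).

Answer: 5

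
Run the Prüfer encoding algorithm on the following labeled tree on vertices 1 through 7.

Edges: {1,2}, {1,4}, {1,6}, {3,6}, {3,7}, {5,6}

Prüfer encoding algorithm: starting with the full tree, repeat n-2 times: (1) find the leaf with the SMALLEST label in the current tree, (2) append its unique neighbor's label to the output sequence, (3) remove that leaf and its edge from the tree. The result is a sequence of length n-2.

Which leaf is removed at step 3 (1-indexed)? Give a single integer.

Step 1: current leaves = {2,4,5,7}. Remove leaf 2 (neighbor: 1).
Step 2: current leaves = {4,5,7}. Remove leaf 4 (neighbor: 1).
Step 3: current leaves = {1,5,7}. Remove leaf 1 (neighbor: 6).

Answer: 1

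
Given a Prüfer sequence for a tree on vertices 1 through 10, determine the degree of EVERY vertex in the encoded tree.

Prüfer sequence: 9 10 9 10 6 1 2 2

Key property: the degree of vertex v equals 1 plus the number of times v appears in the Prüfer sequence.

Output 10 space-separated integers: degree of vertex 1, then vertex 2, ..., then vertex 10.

p_1 = 9: count[9] becomes 1
p_2 = 10: count[10] becomes 1
p_3 = 9: count[9] becomes 2
p_4 = 10: count[10] becomes 2
p_5 = 6: count[6] becomes 1
p_6 = 1: count[1] becomes 1
p_7 = 2: count[2] becomes 1
p_8 = 2: count[2] becomes 2
Degrees (1 + count): deg[1]=1+1=2, deg[2]=1+2=3, deg[3]=1+0=1, deg[4]=1+0=1, deg[5]=1+0=1, deg[6]=1+1=2, deg[7]=1+0=1, deg[8]=1+0=1, deg[9]=1+2=3, deg[10]=1+2=3

Answer: 2 3 1 1 1 2 1 1 3 3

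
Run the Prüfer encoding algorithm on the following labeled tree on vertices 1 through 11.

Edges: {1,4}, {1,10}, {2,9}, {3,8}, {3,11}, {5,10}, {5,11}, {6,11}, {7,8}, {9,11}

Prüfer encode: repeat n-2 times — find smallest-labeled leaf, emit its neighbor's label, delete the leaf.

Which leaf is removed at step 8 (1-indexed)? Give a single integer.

Step 1: current leaves = {2,4,6,7}. Remove leaf 2 (neighbor: 9).
Step 2: current leaves = {4,6,7,9}. Remove leaf 4 (neighbor: 1).
Step 3: current leaves = {1,6,7,9}. Remove leaf 1 (neighbor: 10).
Step 4: current leaves = {6,7,9,10}. Remove leaf 6 (neighbor: 11).
Step 5: current leaves = {7,9,10}. Remove leaf 7 (neighbor: 8).
Step 6: current leaves = {8,9,10}. Remove leaf 8 (neighbor: 3).
Step 7: current leaves = {3,9,10}. Remove leaf 3 (neighbor: 11).
Step 8: current leaves = {9,10}. Remove leaf 9 (neighbor: 11).

Answer: 9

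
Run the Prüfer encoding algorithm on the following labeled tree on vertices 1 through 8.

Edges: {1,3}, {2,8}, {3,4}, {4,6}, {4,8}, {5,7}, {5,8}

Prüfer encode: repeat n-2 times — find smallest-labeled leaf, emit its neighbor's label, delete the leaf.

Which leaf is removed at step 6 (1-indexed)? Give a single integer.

Answer: 7

Derivation:
Step 1: current leaves = {1,2,6,7}. Remove leaf 1 (neighbor: 3).
Step 2: current leaves = {2,3,6,7}. Remove leaf 2 (neighbor: 8).
Step 3: current leaves = {3,6,7}. Remove leaf 3 (neighbor: 4).
Step 4: current leaves = {6,7}. Remove leaf 6 (neighbor: 4).
Step 5: current leaves = {4,7}. Remove leaf 4 (neighbor: 8).
Step 6: current leaves = {7,8}. Remove leaf 7 (neighbor: 5).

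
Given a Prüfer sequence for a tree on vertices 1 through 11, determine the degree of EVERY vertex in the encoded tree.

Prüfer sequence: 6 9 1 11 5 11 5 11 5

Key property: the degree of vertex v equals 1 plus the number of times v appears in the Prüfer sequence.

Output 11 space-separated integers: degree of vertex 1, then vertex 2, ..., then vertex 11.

p_1 = 6: count[6] becomes 1
p_2 = 9: count[9] becomes 1
p_3 = 1: count[1] becomes 1
p_4 = 11: count[11] becomes 1
p_5 = 5: count[5] becomes 1
p_6 = 11: count[11] becomes 2
p_7 = 5: count[5] becomes 2
p_8 = 11: count[11] becomes 3
p_9 = 5: count[5] becomes 3
Degrees (1 + count): deg[1]=1+1=2, deg[2]=1+0=1, deg[3]=1+0=1, deg[4]=1+0=1, deg[5]=1+3=4, deg[6]=1+1=2, deg[7]=1+0=1, deg[8]=1+0=1, deg[9]=1+1=2, deg[10]=1+0=1, deg[11]=1+3=4

Answer: 2 1 1 1 4 2 1 1 2 1 4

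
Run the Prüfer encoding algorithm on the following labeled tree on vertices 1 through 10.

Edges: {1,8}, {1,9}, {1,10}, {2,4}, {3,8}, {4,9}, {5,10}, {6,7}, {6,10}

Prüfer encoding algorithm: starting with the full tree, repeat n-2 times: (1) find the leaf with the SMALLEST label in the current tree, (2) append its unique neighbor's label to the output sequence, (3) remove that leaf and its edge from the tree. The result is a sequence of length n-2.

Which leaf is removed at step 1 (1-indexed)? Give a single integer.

Answer: 2

Derivation:
Step 1: current leaves = {2,3,5,7}. Remove leaf 2 (neighbor: 4).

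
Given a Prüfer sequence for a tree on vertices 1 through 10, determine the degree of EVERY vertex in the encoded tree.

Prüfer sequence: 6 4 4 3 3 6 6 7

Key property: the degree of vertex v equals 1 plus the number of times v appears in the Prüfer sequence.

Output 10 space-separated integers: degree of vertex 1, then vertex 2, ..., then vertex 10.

Answer: 1 1 3 3 1 4 2 1 1 1

Derivation:
p_1 = 6: count[6] becomes 1
p_2 = 4: count[4] becomes 1
p_3 = 4: count[4] becomes 2
p_4 = 3: count[3] becomes 1
p_5 = 3: count[3] becomes 2
p_6 = 6: count[6] becomes 2
p_7 = 6: count[6] becomes 3
p_8 = 7: count[7] becomes 1
Degrees (1 + count): deg[1]=1+0=1, deg[2]=1+0=1, deg[3]=1+2=3, deg[4]=1+2=3, deg[5]=1+0=1, deg[6]=1+3=4, deg[7]=1+1=2, deg[8]=1+0=1, deg[9]=1+0=1, deg[10]=1+0=1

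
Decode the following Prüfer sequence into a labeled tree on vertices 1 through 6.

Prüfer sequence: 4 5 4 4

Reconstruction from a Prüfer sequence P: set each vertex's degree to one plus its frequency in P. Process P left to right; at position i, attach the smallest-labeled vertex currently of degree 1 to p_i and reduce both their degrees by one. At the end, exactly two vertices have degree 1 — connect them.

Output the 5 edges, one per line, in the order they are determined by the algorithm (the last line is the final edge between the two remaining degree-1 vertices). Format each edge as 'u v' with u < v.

Answer: 1 4
2 5
3 4
4 5
4 6

Derivation:
Initial degrees: {1:1, 2:1, 3:1, 4:4, 5:2, 6:1}
Step 1: smallest deg-1 vertex = 1, p_1 = 4. Add edge {1,4}. Now deg[1]=0, deg[4]=3.
Step 2: smallest deg-1 vertex = 2, p_2 = 5. Add edge {2,5}. Now deg[2]=0, deg[5]=1.
Step 3: smallest deg-1 vertex = 3, p_3 = 4. Add edge {3,4}. Now deg[3]=0, deg[4]=2.
Step 4: smallest deg-1 vertex = 5, p_4 = 4. Add edge {4,5}. Now deg[5]=0, deg[4]=1.
Final: two remaining deg-1 vertices are 4, 6. Add edge {4,6}.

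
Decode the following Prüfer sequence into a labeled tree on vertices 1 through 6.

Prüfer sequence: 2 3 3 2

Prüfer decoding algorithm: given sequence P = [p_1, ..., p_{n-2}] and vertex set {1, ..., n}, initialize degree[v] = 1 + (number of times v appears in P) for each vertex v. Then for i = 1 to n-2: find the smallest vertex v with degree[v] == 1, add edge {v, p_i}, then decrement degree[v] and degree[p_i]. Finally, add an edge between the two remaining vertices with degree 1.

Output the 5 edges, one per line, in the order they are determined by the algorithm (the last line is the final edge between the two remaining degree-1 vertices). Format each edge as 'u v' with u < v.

Answer: 1 2
3 4
3 5
2 3
2 6

Derivation:
Initial degrees: {1:1, 2:3, 3:3, 4:1, 5:1, 6:1}
Step 1: smallest deg-1 vertex = 1, p_1 = 2. Add edge {1,2}. Now deg[1]=0, deg[2]=2.
Step 2: smallest deg-1 vertex = 4, p_2 = 3. Add edge {3,4}. Now deg[4]=0, deg[3]=2.
Step 3: smallest deg-1 vertex = 5, p_3 = 3. Add edge {3,5}. Now deg[5]=0, deg[3]=1.
Step 4: smallest deg-1 vertex = 3, p_4 = 2. Add edge {2,3}. Now deg[3]=0, deg[2]=1.
Final: two remaining deg-1 vertices are 2, 6. Add edge {2,6}.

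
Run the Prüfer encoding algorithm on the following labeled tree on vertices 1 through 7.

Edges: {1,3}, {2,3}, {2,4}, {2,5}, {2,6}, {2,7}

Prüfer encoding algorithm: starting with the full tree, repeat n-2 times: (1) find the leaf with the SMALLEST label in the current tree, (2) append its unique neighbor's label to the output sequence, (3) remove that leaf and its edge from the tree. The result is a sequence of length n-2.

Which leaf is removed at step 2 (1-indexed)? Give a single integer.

Answer: 3

Derivation:
Step 1: current leaves = {1,4,5,6,7}. Remove leaf 1 (neighbor: 3).
Step 2: current leaves = {3,4,5,6,7}. Remove leaf 3 (neighbor: 2).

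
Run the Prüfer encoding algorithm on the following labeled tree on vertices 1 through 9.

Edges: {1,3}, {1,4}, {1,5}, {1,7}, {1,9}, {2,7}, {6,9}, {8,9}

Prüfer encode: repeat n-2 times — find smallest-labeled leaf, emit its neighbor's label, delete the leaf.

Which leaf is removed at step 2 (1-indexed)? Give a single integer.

Answer: 3

Derivation:
Step 1: current leaves = {2,3,4,5,6,8}. Remove leaf 2 (neighbor: 7).
Step 2: current leaves = {3,4,5,6,7,8}. Remove leaf 3 (neighbor: 1).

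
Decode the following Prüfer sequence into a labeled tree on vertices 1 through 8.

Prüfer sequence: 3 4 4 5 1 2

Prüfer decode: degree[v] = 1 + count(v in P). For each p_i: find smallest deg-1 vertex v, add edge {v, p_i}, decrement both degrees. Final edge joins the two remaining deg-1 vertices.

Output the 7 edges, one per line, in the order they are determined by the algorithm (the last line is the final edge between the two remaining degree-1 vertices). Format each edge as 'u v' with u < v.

Initial degrees: {1:2, 2:2, 3:2, 4:3, 5:2, 6:1, 7:1, 8:1}
Step 1: smallest deg-1 vertex = 6, p_1 = 3. Add edge {3,6}. Now deg[6]=0, deg[3]=1.
Step 2: smallest deg-1 vertex = 3, p_2 = 4. Add edge {3,4}. Now deg[3]=0, deg[4]=2.
Step 3: smallest deg-1 vertex = 7, p_3 = 4. Add edge {4,7}. Now deg[7]=0, deg[4]=1.
Step 4: smallest deg-1 vertex = 4, p_4 = 5. Add edge {4,5}. Now deg[4]=0, deg[5]=1.
Step 5: smallest deg-1 vertex = 5, p_5 = 1. Add edge {1,5}. Now deg[5]=0, deg[1]=1.
Step 6: smallest deg-1 vertex = 1, p_6 = 2. Add edge {1,2}. Now deg[1]=0, deg[2]=1.
Final: two remaining deg-1 vertices are 2, 8. Add edge {2,8}.

Answer: 3 6
3 4
4 7
4 5
1 5
1 2
2 8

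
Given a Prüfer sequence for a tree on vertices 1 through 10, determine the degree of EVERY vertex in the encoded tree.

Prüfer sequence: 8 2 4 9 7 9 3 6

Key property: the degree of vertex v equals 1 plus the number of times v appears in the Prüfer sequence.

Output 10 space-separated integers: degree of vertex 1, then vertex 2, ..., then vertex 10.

p_1 = 8: count[8] becomes 1
p_2 = 2: count[2] becomes 1
p_3 = 4: count[4] becomes 1
p_4 = 9: count[9] becomes 1
p_5 = 7: count[7] becomes 1
p_6 = 9: count[9] becomes 2
p_7 = 3: count[3] becomes 1
p_8 = 6: count[6] becomes 1
Degrees (1 + count): deg[1]=1+0=1, deg[2]=1+1=2, deg[3]=1+1=2, deg[4]=1+1=2, deg[5]=1+0=1, deg[6]=1+1=2, deg[7]=1+1=2, deg[8]=1+1=2, deg[9]=1+2=3, deg[10]=1+0=1

Answer: 1 2 2 2 1 2 2 2 3 1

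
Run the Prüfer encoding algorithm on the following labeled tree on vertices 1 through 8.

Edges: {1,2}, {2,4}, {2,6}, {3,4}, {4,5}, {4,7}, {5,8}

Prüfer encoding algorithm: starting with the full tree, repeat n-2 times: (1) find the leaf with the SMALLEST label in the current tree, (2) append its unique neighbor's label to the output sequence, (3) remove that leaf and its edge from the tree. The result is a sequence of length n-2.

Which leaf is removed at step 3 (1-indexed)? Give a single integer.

Answer: 6

Derivation:
Step 1: current leaves = {1,3,6,7,8}. Remove leaf 1 (neighbor: 2).
Step 2: current leaves = {3,6,7,8}. Remove leaf 3 (neighbor: 4).
Step 3: current leaves = {6,7,8}. Remove leaf 6 (neighbor: 2).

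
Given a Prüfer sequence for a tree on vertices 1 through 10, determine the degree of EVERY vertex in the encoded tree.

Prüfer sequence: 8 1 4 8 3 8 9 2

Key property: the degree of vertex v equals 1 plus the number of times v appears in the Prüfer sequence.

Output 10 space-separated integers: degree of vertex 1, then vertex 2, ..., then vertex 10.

p_1 = 8: count[8] becomes 1
p_2 = 1: count[1] becomes 1
p_3 = 4: count[4] becomes 1
p_4 = 8: count[8] becomes 2
p_5 = 3: count[3] becomes 1
p_6 = 8: count[8] becomes 3
p_7 = 9: count[9] becomes 1
p_8 = 2: count[2] becomes 1
Degrees (1 + count): deg[1]=1+1=2, deg[2]=1+1=2, deg[3]=1+1=2, deg[4]=1+1=2, deg[5]=1+0=1, deg[6]=1+0=1, deg[7]=1+0=1, deg[8]=1+3=4, deg[9]=1+1=2, deg[10]=1+0=1

Answer: 2 2 2 2 1 1 1 4 2 1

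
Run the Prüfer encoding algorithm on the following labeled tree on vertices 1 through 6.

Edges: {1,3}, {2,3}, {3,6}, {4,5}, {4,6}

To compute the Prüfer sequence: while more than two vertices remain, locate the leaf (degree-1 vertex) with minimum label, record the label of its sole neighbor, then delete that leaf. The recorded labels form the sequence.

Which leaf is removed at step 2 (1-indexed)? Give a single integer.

Step 1: current leaves = {1,2,5}. Remove leaf 1 (neighbor: 3).
Step 2: current leaves = {2,5}. Remove leaf 2 (neighbor: 3).

Answer: 2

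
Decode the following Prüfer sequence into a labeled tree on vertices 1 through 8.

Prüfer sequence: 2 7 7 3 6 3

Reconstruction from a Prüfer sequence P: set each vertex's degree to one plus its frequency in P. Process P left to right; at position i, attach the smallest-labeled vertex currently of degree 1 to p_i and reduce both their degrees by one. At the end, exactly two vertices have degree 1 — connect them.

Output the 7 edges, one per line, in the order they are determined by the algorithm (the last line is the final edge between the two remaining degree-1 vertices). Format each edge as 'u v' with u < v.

Answer: 1 2
2 7
4 7
3 5
6 7
3 6
3 8

Derivation:
Initial degrees: {1:1, 2:2, 3:3, 4:1, 5:1, 6:2, 7:3, 8:1}
Step 1: smallest deg-1 vertex = 1, p_1 = 2. Add edge {1,2}. Now deg[1]=0, deg[2]=1.
Step 2: smallest deg-1 vertex = 2, p_2 = 7. Add edge {2,7}. Now deg[2]=0, deg[7]=2.
Step 3: smallest deg-1 vertex = 4, p_3 = 7. Add edge {4,7}. Now deg[4]=0, deg[7]=1.
Step 4: smallest deg-1 vertex = 5, p_4 = 3. Add edge {3,5}. Now deg[5]=0, deg[3]=2.
Step 5: smallest deg-1 vertex = 7, p_5 = 6. Add edge {6,7}. Now deg[7]=0, deg[6]=1.
Step 6: smallest deg-1 vertex = 6, p_6 = 3. Add edge {3,6}. Now deg[6]=0, deg[3]=1.
Final: two remaining deg-1 vertices are 3, 8. Add edge {3,8}.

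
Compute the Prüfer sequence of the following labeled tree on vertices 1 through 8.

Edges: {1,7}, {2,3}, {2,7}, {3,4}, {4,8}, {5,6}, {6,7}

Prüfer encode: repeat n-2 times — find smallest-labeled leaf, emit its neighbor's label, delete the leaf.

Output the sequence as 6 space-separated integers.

Answer: 7 6 7 2 3 4

Derivation:
Step 1: leaves = {1,5,8}. Remove smallest leaf 1, emit neighbor 7.
Step 2: leaves = {5,8}. Remove smallest leaf 5, emit neighbor 6.
Step 3: leaves = {6,8}. Remove smallest leaf 6, emit neighbor 7.
Step 4: leaves = {7,8}. Remove smallest leaf 7, emit neighbor 2.
Step 5: leaves = {2,8}. Remove smallest leaf 2, emit neighbor 3.
Step 6: leaves = {3,8}. Remove smallest leaf 3, emit neighbor 4.
Done: 2 vertices remain (4, 8). Sequence = [7 6 7 2 3 4]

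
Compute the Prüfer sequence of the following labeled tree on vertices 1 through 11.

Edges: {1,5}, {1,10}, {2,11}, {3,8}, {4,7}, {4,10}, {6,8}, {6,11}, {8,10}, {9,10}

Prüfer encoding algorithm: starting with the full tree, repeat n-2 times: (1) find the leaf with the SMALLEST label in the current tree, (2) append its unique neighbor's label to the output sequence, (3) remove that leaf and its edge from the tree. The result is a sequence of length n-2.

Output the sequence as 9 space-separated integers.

Step 1: leaves = {2,3,5,7,9}. Remove smallest leaf 2, emit neighbor 11.
Step 2: leaves = {3,5,7,9,11}. Remove smallest leaf 3, emit neighbor 8.
Step 3: leaves = {5,7,9,11}. Remove smallest leaf 5, emit neighbor 1.
Step 4: leaves = {1,7,9,11}. Remove smallest leaf 1, emit neighbor 10.
Step 5: leaves = {7,9,11}. Remove smallest leaf 7, emit neighbor 4.
Step 6: leaves = {4,9,11}. Remove smallest leaf 4, emit neighbor 10.
Step 7: leaves = {9,11}. Remove smallest leaf 9, emit neighbor 10.
Step 8: leaves = {10,11}. Remove smallest leaf 10, emit neighbor 8.
Step 9: leaves = {8,11}. Remove smallest leaf 8, emit neighbor 6.
Done: 2 vertices remain (6, 11). Sequence = [11 8 1 10 4 10 10 8 6]

Answer: 11 8 1 10 4 10 10 8 6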